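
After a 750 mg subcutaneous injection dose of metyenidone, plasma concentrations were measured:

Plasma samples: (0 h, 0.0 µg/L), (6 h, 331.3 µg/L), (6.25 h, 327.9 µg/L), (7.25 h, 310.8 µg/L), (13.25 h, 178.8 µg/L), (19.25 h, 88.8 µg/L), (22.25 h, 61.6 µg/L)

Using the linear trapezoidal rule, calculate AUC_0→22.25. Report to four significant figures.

Trapezoidal AUC_0→22.25:
  [0→6]: (0.0+331.3)/2 × 6 = 993.9
  [6→6.25]: (331.3+327.9)/2 × 0.25 = 82.4
  [6.25→7.25]: (327.9+310.8)/2 × 1 = 319.35
  [7.25→13.25]: (310.8+178.8)/2 × 6 = 1468.8
  [13.25→19.25]: (178.8+88.8)/2 × 6 = 802.8
  [19.25→22.25]: (88.8+61.6)/2 × 3 = 225.6
  Sum = 3892.85 µg/L·h

AUC = 3893 µg/L·h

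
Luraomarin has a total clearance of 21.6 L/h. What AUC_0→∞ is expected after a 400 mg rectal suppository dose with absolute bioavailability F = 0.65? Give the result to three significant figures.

AUC = 12.0 mg/L·h

AUC_0→∞ = F × Dose / CL
        = 0.65 × 400 / 21.6 = 12.037 mg/L·h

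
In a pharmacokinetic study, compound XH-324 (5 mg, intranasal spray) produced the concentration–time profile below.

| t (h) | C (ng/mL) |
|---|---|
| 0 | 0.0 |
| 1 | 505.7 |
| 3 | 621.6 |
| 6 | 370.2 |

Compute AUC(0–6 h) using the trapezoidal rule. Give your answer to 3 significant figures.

Trapezoidal AUC_0→6:
  [0→1]: (0.0+505.7)/2 × 1 = 252.85
  [1→3]: (505.7+621.6)/2 × 2 = 1127.3
  [3→6]: (621.6+370.2)/2 × 3 = 1487.7
  Sum = 2867.85 ng/mL·h

AUC = 2870 ng/mL·h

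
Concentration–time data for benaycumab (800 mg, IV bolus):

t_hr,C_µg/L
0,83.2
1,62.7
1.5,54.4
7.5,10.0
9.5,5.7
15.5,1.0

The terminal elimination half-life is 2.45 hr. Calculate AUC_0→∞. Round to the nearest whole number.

Trapezoidal AUC_0→15.5:
  [0→1]: (83.2+62.7)/2 × 1 = 72.95
  [1→1.5]: (62.7+54.4)/2 × 0.5 = 29.275
  [1.5→7.5]: (54.4+10.0)/2 × 6 = 193.2
  [7.5→9.5]: (10.0+5.7)/2 × 2 = 15.7
  [9.5→15.5]: (5.7+1.0)/2 × 6 = 20.1
  Sum = 331.225 µg/L·hr
k_e = ln2 / t½ = 0.693147 / 2.45 = 0.2829 hr^-1
Extrapolated tail: C_last / k_e = 1.0 / 0.2829 = 3.535
AUC_0→∞ = 331.225 + 3.535 = 334.76 µg/L·hr

AUC = 335 µg/L·hr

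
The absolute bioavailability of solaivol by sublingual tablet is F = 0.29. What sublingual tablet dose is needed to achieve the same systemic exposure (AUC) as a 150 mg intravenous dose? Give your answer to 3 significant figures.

D_sublingual = 517 mg

For equal systemic exposure: F × D_ev = D_iv
D_ev = D_iv / F = 150 / 0.29 = 517.241 mg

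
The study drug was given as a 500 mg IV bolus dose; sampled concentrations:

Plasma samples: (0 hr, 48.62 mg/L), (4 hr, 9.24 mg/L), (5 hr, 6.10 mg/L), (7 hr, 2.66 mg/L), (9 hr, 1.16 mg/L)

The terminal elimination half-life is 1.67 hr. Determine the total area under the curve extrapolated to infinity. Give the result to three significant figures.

Trapezoidal AUC_0→9:
  [0→4]: (48.62+9.24)/2 × 4 = 115.72
  [4→5]: (9.24+6.10)/2 × 1 = 7.67
  [5→7]: (6.10+2.66)/2 × 2 = 8.76
  [7→9]: (2.66+1.16)/2 × 2 = 3.82
  Sum = 135.97 mg/L·hr
k_e = ln2 / t½ = 0.693147 / 1.67 = 0.4151 hr^-1
Extrapolated tail: C_last / k_e = 1.16 / 0.4151 = 2.795
AUC_0→∞ = 135.97 + 2.795 = 138.765 mg/L·hr

AUC = 139 mg/L·hr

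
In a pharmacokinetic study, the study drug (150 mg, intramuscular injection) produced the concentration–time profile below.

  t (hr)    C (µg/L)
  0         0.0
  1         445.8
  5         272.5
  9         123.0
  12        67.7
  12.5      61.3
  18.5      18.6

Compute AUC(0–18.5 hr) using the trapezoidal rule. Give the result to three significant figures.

AUC = 3010 µg/L·hr

Trapezoidal AUC_0→18.5:
  [0→1]: (0.0+445.8)/2 × 1 = 222.9
  [1→5]: (445.8+272.5)/2 × 4 = 1436.6
  [5→9]: (272.5+123.0)/2 × 4 = 791.0
  [9→12]: (123.0+67.7)/2 × 3 = 286.05
  [12→12.5]: (67.7+61.3)/2 × 0.5 = 32.25
  [12.5→18.5]: (61.3+18.6)/2 × 6 = 239.7
  Sum = 3008.5 µg/L·hr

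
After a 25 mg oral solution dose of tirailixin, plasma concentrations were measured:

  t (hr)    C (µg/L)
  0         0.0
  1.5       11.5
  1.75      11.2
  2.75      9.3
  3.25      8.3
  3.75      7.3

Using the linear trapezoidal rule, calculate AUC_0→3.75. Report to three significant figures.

AUC = 30.0 µg/L·hr

Trapezoidal AUC_0→3.75:
  [0→1.5]: (0.0+11.5)/2 × 1.5 = 8.625
  [1.5→1.75]: (11.5+11.2)/2 × 0.25 = 2.8375
  [1.75→2.75]: (11.2+9.3)/2 × 1 = 10.25
  [2.75→3.25]: (9.3+8.3)/2 × 0.5 = 4.4
  [3.25→3.75]: (8.3+7.3)/2 × 0.5 = 3.9
  Sum = 30.0125 µg/L·hr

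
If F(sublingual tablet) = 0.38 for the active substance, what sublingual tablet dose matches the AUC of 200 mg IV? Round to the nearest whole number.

D_sublingual = 526 mg

For equal systemic exposure: F × D_ev = D_iv
D_ev = D_iv / F = 200 / 0.38 = 526.316 mg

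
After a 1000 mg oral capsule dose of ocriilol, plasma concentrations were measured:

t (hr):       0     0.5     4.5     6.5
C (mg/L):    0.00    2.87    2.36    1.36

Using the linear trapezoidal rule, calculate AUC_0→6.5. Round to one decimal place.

Trapezoidal AUC_0→6.5:
  [0→0.5]: (0.00+2.87)/2 × 0.5 = 0.7175
  [0.5→4.5]: (2.87+2.36)/2 × 4 = 10.46
  [4.5→6.5]: (2.36+1.36)/2 × 2 = 3.72
  Sum = 14.8975 mg/L·hr

AUC = 14.9 mg/L·hr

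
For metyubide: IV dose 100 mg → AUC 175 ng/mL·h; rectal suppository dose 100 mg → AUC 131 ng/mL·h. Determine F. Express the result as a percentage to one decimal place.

F = (AUC_ev / D_ev) / (AUC_iv / D_iv)
  = (131/100) / (175/100)
  = 1.31 / 1.75 = 0.7486
  = 74.86%

F = 74.9%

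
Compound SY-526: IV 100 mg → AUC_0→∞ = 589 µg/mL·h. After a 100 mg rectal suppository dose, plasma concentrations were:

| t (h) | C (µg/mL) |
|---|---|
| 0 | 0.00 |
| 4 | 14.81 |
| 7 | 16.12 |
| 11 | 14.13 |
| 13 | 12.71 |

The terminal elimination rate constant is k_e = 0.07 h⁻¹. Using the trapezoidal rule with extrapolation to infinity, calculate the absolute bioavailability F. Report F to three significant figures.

Trapezoidal AUC_0→13 (rectal suppository):
  [0→4]: (0.00+14.81)/2 × 4 = 29.62
  [4→7]: (14.81+16.12)/2 × 3 = 46.395
  [7→11]: (16.12+14.13)/2 × 4 = 60.5
  [11→13]: (14.13+12.71)/2 × 2 = 26.84
  Sum = 163.355 µg/mL·h
Tail: C_last/k_e = 12.71/0.07 = 181.571
AUC_0→∞ (rectal suppository) = 163.355 + 181.571 = 344.926 µg/mL·h
F = (AUC_ev/D_ev)/(AUC_iv/D_iv) = (344.926/100)/(589/100) = 3.44926/5.89 = 0.5856

F = 0.586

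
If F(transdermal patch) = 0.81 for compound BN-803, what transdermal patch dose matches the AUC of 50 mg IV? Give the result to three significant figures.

D_transdermal = 61.7 mg

For equal systemic exposure: F × D_ev = D_iv
D_ev = D_iv / F = 50 / 0.81 = 61.7284 mg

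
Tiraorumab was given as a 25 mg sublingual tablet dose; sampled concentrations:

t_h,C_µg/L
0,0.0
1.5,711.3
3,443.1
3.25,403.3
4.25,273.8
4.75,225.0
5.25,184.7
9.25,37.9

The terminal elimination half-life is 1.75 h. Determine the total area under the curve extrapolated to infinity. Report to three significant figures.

AUC = 2610 µg/L·h

Trapezoidal AUC_0→9.25:
  [0→1.5]: (0.0+711.3)/2 × 1.5 = 533.475
  [1.5→3]: (711.3+443.1)/2 × 1.5 = 865.8
  [3→3.25]: (443.1+403.3)/2 × 0.25 = 105.8
  [3.25→4.25]: (403.3+273.8)/2 × 1 = 338.55
  [4.25→4.75]: (273.8+225.0)/2 × 0.5 = 124.7
  [4.75→5.25]: (225.0+184.7)/2 × 0.5 = 102.425
  [5.25→9.25]: (184.7+37.9)/2 × 4 = 445.2
  Sum = 2515.95 µg/L·h
k_e = ln2 / t½ = 0.693147 / 1.75 = 0.3961 h^-1
Extrapolated tail: C_last / k_e = 37.9 / 0.3961 = 95.683
AUC_0→∞ = 2515.95 + 95.683 = 2611.633 µg/L·h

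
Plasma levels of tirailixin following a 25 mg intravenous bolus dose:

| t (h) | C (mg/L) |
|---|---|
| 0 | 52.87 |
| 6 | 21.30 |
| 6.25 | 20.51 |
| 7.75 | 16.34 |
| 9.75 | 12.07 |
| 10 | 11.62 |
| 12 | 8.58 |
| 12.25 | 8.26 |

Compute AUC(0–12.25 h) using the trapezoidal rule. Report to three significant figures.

AUC = 309 mg/L·h

Trapezoidal AUC_0→12.25:
  [0→6]: (52.87+21.30)/2 × 6 = 222.51
  [6→6.25]: (21.30+20.51)/2 × 0.25 = 5.22625
  [6.25→7.75]: (20.51+16.34)/2 × 1.5 = 27.6375
  [7.75→9.75]: (16.34+12.07)/2 × 2 = 28.41
  [9.75→10]: (12.07+11.62)/2 × 0.25 = 2.96125
  [10→12]: (11.62+8.58)/2 × 2 = 20.2
  [12→12.25]: (8.58+8.26)/2 × 0.25 = 2.105
  Sum = 309.05 mg/L·h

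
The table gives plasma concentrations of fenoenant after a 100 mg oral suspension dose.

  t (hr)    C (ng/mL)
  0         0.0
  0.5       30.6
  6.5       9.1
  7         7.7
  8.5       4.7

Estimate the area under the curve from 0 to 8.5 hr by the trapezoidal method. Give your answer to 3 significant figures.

Trapezoidal AUC_0→8.5:
  [0→0.5]: (0.0+30.6)/2 × 0.5 = 7.65
  [0.5→6.5]: (30.6+9.1)/2 × 6 = 119.1
  [6.5→7]: (9.1+7.7)/2 × 0.5 = 4.2
  [7→8.5]: (7.7+4.7)/2 × 1.5 = 9.3
  Sum = 140.25 ng/mL·hr

AUC = 140 ng/mL·hr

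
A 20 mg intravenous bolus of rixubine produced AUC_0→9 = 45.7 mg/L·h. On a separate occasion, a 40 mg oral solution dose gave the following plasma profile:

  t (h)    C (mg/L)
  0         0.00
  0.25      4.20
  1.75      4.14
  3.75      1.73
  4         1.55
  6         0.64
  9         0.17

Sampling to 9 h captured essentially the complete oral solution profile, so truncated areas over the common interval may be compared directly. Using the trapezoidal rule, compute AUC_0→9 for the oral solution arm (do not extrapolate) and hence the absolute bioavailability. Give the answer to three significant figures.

F = 0.180

Trapezoidal AUC_0→9 (oral solution):
  [0→0.25]: (0.00+4.20)/2 × 0.25 = 0.525
  [0.25→1.75]: (4.20+4.14)/2 × 1.5 = 6.255
  [1.75→3.75]: (4.14+1.73)/2 × 2 = 5.87
  [3.75→4]: (1.73+1.55)/2 × 0.25 = 0.41
  [4→6]: (1.55+0.64)/2 × 2 = 2.19
  [6→9]: (0.64+0.17)/2 × 3 = 1.215
  Sum = 16.465 mg/L·h
F = (AUC_ev/D_ev)/(AUC_iv/D_iv) = (16.465/40)/(45.7/20) = 0.411625/2.285 = 0.1801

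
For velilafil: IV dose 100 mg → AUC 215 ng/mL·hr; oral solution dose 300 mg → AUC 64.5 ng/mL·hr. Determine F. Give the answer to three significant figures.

F = (AUC_ev / D_ev) / (AUC_iv / D_iv)
  = (64.5/300) / (215/100)
  = 0.215 / 2.15 = 0.1000

F = 0.100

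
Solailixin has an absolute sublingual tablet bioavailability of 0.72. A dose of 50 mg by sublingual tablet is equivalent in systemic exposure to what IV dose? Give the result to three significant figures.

Systemic exposure from an extravascular dose = F × D_ev, so the equivalent IV dose is F × D_ev.
D_iv = F × D_ev = 0.72 × 50 = 36 mg

D_iv = 36.0 mg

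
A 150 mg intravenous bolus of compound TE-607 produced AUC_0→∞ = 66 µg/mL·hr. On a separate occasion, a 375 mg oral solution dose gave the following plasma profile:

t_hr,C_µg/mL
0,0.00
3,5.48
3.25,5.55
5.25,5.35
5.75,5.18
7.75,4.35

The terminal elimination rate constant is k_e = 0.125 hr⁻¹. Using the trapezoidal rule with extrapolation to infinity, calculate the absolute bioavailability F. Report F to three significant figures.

F = 0.409

Trapezoidal AUC_0→7.75 (oral solution):
  [0→3]: (0.00+5.48)/2 × 3 = 8.22
  [3→3.25]: (5.48+5.55)/2 × 0.25 = 1.37875
  [3.25→5.25]: (5.55+5.35)/2 × 2 = 10.9
  [5.25→5.75]: (5.35+5.18)/2 × 0.5 = 2.6325
  [5.75→7.75]: (5.18+4.35)/2 × 2 = 9.53
  Sum = 32.66125 µg/mL·hr
Tail: C_last/k_e = 4.35/0.125 = 34.800
AUC_0→∞ (oral solution) = 32.66125 + 34.800 = 67.46125 µg/mL·hr
F = (AUC_ev/D_ev)/(AUC_iv/D_iv) = (67.46125/375)/(66/150) = 0.179897/0.44 = 0.4089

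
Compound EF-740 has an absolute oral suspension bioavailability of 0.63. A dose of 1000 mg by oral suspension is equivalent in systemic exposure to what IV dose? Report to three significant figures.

D_iv = 630 mg

Systemic exposure from an extravascular dose = F × D_ev, so the equivalent IV dose is F × D_ev.
D_iv = F × D_ev = 0.63 × 1000 = 630 mg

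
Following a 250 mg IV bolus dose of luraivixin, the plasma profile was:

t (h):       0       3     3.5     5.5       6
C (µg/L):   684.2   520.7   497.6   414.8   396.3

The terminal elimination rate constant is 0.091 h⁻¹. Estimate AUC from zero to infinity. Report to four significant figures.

Trapezoidal AUC_0→6:
  [0→3]: (684.2+520.7)/2 × 3 = 1807.35
  [3→3.5]: (520.7+497.6)/2 × 0.5 = 254.575
  [3.5→5.5]: (497.6+414.8)/2 × 2 = 912.4
  [5.5→6]: (414.8+396.3)/2 × 0.5 = 202.775
  Sum = 3177.1 µg/L·h
Extrapolated tail: C_last / k_e = 396.3 / 0.091 = 4354.945
AUC_0→∞ = 3177.1 + 4354.945 = 7532.045 µg/L·h

AUC = 7532 µg/L·h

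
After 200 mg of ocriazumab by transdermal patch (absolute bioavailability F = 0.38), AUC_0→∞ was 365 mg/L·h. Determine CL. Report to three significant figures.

CL = F × Dose / AUC_0→∞
   = 0.38 × 200 / 365 = 0.208219 L/h

CL = 0.208 L/h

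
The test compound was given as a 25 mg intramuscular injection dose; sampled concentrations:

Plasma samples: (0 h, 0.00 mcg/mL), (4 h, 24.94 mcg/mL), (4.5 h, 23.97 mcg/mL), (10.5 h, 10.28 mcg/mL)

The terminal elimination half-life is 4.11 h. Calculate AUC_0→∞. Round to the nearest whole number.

AUC = 226 mcg/mL·h

Trapezoidal AUC_0→10.5:
  [0→4]: (0.00+24.94)/2 × 4 = 49.88
  [4→4.5]: (24.94+23.97)/2 × 0.5 = 12.2275
  [4.5→10.5]: (23.97+10.28)/2 × 6 = 102.75
  Sum = 164.8575 mcg/mL·h
k_e = ln2 / t½ = 0.693147 / 4.11 = 0.1686 h^-1
Extrapolated tail: C_last / k_e = 10.28 / 0.1686 = 60.973
AUC_0→∞ = 164.8575 + 60.973 = 225.8305 mcg/mL·h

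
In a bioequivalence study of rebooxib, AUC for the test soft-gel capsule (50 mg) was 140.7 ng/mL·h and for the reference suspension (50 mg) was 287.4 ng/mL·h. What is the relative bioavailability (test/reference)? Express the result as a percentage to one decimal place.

F_rel = 49.0%

F_rel = (AUC_test/D_test) / (AUC_ref/D_ref)
      = (140.7/50) / (287.4/50)
      = 2.814 / 5.748 = 0.4896 = 48.96%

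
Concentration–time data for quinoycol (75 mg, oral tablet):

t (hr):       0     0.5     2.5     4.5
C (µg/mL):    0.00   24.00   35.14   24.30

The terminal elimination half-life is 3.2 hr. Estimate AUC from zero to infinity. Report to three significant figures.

AUC = 237 µg/mL·hr

Trapezoidal AUC_0→4.5:
  [0→0.5]: (0.00+24.00)/2 × 0.5 = 6.0
  [0.5→2.5]: (24.00+35.14)/2 × 2 = 59.14
  [2.5→4.5]: (35.14+24.30)/2 × 2 = 59.44
  Sum = 124.58 µg/mL·hr
k_e = ln2 / t½ = 0.693147 / 3.2 = 0.2166 hr^-1
Extrapolated tail: C_last / k_e = 24.30 / 0.2166 = 112.188
AUC_0→∞ = 124.58 + 112.188 = 236.768 µg/mL·hr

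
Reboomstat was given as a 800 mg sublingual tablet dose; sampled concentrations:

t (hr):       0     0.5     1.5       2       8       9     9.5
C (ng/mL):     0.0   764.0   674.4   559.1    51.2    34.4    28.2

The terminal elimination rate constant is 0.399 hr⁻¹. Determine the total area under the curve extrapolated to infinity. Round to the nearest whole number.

Trapezoidal AUC_0→9.5:
  [0→0.5]: (0.0+764.0)/2 × 0.5 = 191.0
  [0.5→1.5]: (764.0+674.4)/2 × 1 = 719.2
  [1.5→2]: (674.4+559.1)/2 × 0.5 = 308.375
  [2→8]: (559.1+51.2)/2 × 6 = 1830.9
  [8→9]: (51.2+34.4)/2 × 1 = 42.8
  [9→9.5]: (34.4+28.2)/2 × 0.5 = 15.65
  Sum = 3107.925 ng/mL·hr
Extrapolated tail: C_last / k_e = 28.2 / 0.399 = 70.677
AUC_0→∞ = 3107.925 + 70.677 = 3178.602 ng/mL·hr

AUC = 3179 ng/mL·hr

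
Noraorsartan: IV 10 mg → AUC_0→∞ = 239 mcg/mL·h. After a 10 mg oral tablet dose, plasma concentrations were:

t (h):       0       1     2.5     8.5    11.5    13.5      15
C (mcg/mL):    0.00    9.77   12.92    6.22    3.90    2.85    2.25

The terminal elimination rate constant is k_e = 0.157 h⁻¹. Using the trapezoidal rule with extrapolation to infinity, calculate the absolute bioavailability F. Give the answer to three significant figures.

F = 0.500

Trapezoidal AUC_0→15 (oral tablet):
  [0→1]: (0.00+9.77)/2 × 1 = 4.885
  [1→2.5]: (9.77+12.92)/2 × 1.5 = 17.0175
  [2.5→8.5]: (12.92+6.22)/2 × 6 = 57.42
  [8.5→11.5]: (6.22+3.90)/2 × 3 = 15.18
  [11.5→13.5]: (3.90+2.85)/2 × 2 = 6.75
  [13.5→15]: (2.85+2.25)/2 × 1.5 = 3.825
  Sum = 105.0775 mcg/mL·h
Tail: C_last/k_e = 2.25/0.157 = 14.331
AUC_0→∞ (oral tablet) = 105.0775 + 14.331 = 119.4085 mcg/mL·h
F = (AUC_ev/D_ev)/(AUC_iv/D_iv) = (119.4085/10)/(239/10) = 11.94085/23.9 = 0.4996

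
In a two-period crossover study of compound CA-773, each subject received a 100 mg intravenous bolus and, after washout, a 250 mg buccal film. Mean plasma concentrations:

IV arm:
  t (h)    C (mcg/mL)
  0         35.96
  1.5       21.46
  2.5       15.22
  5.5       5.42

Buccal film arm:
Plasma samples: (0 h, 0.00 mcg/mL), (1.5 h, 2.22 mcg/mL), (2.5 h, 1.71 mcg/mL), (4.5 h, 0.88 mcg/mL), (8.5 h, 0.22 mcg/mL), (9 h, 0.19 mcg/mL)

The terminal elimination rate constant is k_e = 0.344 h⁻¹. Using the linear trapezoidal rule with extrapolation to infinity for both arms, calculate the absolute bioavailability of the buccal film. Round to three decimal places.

Trapezoidal AUC_0→5.5 (IV):
  [0→1.5]: (35.96+21.46)/2 × 1.5 = 43.065
  [1.5→2.5]: (21.46+15.22)/2 × 1 = 18.34
  [2.5→5.5]: (15.22+5.42)/2 × 3 = 30.96
  Sum = 92.365 mcg/mL·h
IV tail: 5.42/0.344 = 15.756; AUC_iv,0→∞ = 92.365 + 15.756 = 108.121 mcg/mL·h
Trapezoidal AUC_0→9 (buccal film):
  [0→1.5]: (0.00+2.22)/2 × 1.5 = 1.665
  [1.5→2.5]: (2.22+1.71)/2 × 1 = 1.965
  [2.5→4.5]: (1.71+0.88)/2 × 2 = 2.59
  [4.5→8.5]: (0.88+0.22)/2 × 4 = 2.2
  [8.5→9]: (0.22+0.19)/2 × 0.5 = 0.1025
  Sum = 8.5225 mcg/mL·h
buccal film tail: 0.19/0.344 = 0.552; AUC_ev,0→∞ = 8.5225 + 0.552 = 9.0745 mcg/mL·h
F = (AUC_ev/D_ev)/(AUC_iv/D_iv) = (9.0745/250)/(108.121/100) = 0.036298/1.08121 = 0.0336

F = 0.034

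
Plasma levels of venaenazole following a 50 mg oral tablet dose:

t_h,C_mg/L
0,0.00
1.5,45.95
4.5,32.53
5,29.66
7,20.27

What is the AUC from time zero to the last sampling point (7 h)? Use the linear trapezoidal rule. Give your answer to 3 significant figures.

AUC = 218 mg/L·h

Trapezoidal AUC_0→7:
  [0→1.5]: (0.00+45.95)/2 × 1.5 = 34.4625
  [1.5→4.5]: (45.95+32.53)/2 × 3 = 117.72
  [4.5→5]: (32.53+29.66)/2 × 0.5 = 15.5475
  [5→7]: (29.66+20.27)/2 × 2 = 49.93
  Sum = 217.66 mg/L·h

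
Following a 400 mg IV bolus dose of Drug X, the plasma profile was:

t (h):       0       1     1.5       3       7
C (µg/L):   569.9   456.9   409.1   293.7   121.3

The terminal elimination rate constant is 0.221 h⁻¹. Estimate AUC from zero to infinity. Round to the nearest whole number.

Trapezoidal AUC_0→7:
  [0→1]: (569.9+456.9)/2 × 1 = 513.4
  [1→1.5]: (456.9+409.1)/2 × 0.5 = 216.5
  [1.5→3]: (409.1+293.7)/2 × 1.5 = 527.1
  [3→7]: (293.7+121.3)/2 × 4 = 830.0
  Sum = 2087.0 µg/L·h
Extrapolated tail: C_last / k_e = 121.3 / 0.221 = 548.869
AUC_0→∞ = 2087.0 + 548.869 = 2635.869 µg/L·h

AUC = 2636 µg/L·h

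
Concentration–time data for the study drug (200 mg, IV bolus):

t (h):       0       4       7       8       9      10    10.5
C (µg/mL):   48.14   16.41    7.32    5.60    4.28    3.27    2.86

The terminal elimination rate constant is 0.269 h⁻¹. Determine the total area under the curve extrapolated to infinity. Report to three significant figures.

AUC = 192 µg/mL·h

Trapezoidal AUC_0→10.5:
  [0→4]: (48.14+16.41)/2 × 4 = 129.1
  [4→7]: (16.41+7.32)/2 × 3 = 35.595
  [7→8]: (7.32+5.60)/2 × 1 = 6.46
  [8→9]: (5.60+4.28)/2 × 1 = 4.94
  [9→10]: (4.28+3.27)/2 × 1 = 3.775
  [10→10.5]: (3.27+2.86)/2 × 0.5 = 1.5325
  Sum = 181.4025 µg/mL·h
Extrapolated tail: C_last / k_e = 2.86 / 0.269 = 10.632
AUC_0→∞ = 181.4025 + 10.632 = 192.0345 µg/mL·h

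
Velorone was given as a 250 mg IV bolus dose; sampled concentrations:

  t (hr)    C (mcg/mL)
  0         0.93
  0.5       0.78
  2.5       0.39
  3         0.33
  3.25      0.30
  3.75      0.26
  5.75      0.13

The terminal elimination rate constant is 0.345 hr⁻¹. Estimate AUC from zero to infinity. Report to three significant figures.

AUC = 2.76 mcg/mL·hr

Trapezoidal AUC_0→5.75:
  [0→0.5]: (0.93+0.78)/2 × 0.5 = 0.4275
  [0.5→2.5]: (0.78+0.39)/2 × 2 = 1.17
  [2.5→3]: (0.39+0.33)/2 × 0.5 = 0.18
  [3→3.25]: (0.33+0.30)/2 × 0.25 = 0.07875
  [3.25→3.75]: (0.30+0.26)/2 × 0.5 = 0.14
  [3.75→5.75]: (0.26+0.13)/2 × 2 = 0.39
  Sum = 2.38625 mcg/mL·hr
Extrapolated tail: C_last / k_e = 0.13 / 0.345 = 0.377
AUC_0→∞ = 2.38625 + 0.377 = 2.76325 mcg/mL·hr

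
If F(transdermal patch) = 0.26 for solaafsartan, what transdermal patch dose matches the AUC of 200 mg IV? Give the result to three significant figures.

For equal systemic exposure: F × D_ev = D_iv
D_ev = D_iv / F = 200 / 0.26 = 769.231 mg

D_transdermal = 769 mg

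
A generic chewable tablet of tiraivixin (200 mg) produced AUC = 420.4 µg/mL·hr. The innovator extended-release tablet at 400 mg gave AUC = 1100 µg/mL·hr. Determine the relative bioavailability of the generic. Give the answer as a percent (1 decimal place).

F_rel = 76.4%

F_rel = (AUC_test/D_test) / (AUC_ref/D_ref)
      = (420.4/200) / (1100/400)
      = 2.102 / 2.75 = 0.7644 = 76.44%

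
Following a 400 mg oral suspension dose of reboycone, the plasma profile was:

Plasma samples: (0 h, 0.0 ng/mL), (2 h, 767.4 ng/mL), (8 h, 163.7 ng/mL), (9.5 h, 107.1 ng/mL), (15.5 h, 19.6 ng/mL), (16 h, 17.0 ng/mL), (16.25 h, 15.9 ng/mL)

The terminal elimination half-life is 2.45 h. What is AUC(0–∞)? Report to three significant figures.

Trapezoidal AUC_0→16.25:
  [0→2]: (0.0+767.4)/2 × 2 = 767.4
  [2→8]: (767.4+163.7)/2 × 6 = 2793.3
  [8→9.5]: (163.7+107.1)/2 × 1.5 = 203.1
  [9.5→15.5]: (107.1+19.6)/2 × 6 = 380.1
  [15.5→16]: (19.6+17.0)/2 × 0.5 = 9.15
  [16→16.25]: (17.0+15.9)/2 × 0.25 = 4.1125
  Sum = 4157.1625 ng/mL·h
k_e = ln2 / t½ = 0.693147 / 2.45 = 0.2829 h^-1
Extrapolated tail: C_last / k_e = 15.9 / 0.2829 = 56.204
AUC_0→∞ = 4157.1625 + 56.204 = 4213.3665 ng/mL·h

AUC = 4210 ng/mL·h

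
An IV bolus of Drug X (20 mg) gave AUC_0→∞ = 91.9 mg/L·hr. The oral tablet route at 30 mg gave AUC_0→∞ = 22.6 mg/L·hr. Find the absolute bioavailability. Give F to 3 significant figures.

F = (AUC_ev / D_ev) / (AUC_iv / D_iv)
  = (22.6/30) / (91.9/20)
  = 0.753333 / 4.595 = 0.1639

F = 0.164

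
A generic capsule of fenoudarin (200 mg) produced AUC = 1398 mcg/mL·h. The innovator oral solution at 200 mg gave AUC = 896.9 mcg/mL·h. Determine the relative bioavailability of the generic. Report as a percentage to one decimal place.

F_rel = 155.9%

F_rel = (AUC_test/D_test) / (AUC_ref/D_ref)
      = (1398/200) / (896.9/200)
      = 6.99 / 4.4845 = 1.5587 = 155.87%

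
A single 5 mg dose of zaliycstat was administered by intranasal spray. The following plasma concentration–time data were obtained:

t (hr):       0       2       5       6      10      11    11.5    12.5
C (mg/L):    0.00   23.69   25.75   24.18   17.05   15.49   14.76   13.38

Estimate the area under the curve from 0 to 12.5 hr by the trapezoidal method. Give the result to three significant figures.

AUC = 243 mg/L·hr

Trapezoidal AUC_0→12.5:
  [0→2]: (0.00+23.69)/2 × 2 = 23.69
  [2→5]: (23.69+25.75)/2 × 3 = 74.16
  [5→6]: (25.75+24.18)/2 × 1 = 24.965
  [6→10]: (24.18+17.05)/2 × 4 = 82.46
  [10→11]: (17.05+15.49)/2 × 1 = 16.27
  [11→11.5]: (15.49+14.76)/2 × 0.5 = 7.5625
  [11.5→12.5]: (14.76+13.38)/2 × 1 = 14.07
  Sum = 243.1775 mg/L·hr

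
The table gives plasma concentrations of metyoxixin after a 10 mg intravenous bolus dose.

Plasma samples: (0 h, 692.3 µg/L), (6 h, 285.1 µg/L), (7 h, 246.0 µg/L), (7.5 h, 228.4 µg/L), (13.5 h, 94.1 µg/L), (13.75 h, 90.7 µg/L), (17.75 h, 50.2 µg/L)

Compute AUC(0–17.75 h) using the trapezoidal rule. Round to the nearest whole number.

Trapezoidal AUC_0→17.75:
  [0→6]: (692.3+285.1)/2 × 6 = 2932.2
  [6→7]: (285.1+246.0)/2 × 1 = 265.55
  [7→7.5]: (246.0+228.4)/2 × 0.5 = 118.6
  [7.5→13.5]: (228.4+94.1)/2 × 6 = 967.5
  [13.5→13.75]: (94.1+90.7)/2 × 0.25 = 23.1
  [13.75→17.75]: (90.7+50.2)/2 × 4 = 281.8
  Sum = 4588.75 µg/L·h

AUC = 4589 µg/L·h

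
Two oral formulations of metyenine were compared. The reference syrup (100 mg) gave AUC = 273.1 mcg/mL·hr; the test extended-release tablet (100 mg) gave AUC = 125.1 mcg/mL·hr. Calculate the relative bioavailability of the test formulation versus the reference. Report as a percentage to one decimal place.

F_rel = (AUC_test/D_test) / (AUC_ref/D_ref)
      = (125.1/100) / (273.1/100)
      = 1.251 / 2.731 = 0.4581 = 45.81%

F_rel = 45.8%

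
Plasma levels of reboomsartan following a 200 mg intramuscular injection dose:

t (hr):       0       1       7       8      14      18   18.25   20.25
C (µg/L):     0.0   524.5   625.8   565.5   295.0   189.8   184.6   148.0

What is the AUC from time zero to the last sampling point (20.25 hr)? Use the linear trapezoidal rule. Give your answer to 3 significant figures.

AUC = 8240 µg/L·hr

Trapezoidal AUC_0→20.25:
  [0→1]: (0.0+524.5)/2 × 1 = 262.25
  [1→7]: (524.5+625.8)/2 × 6 = 3450.9
  [7→8]: (625.8+565.5)/2 × 1 = 595.65
  [8→14]: (565.5+295.0)/2 × 6 = 2581.5
  [14→18]: (295.0+189.8)/2 × 4 = 969.6
  [18→18.25]: (189.8+184.6)/2 × 0.25 = 46.8
  [18.25→20.25]: (184.6+148.0)/2 × 2 = 332.6
  Sum = 8239.3 µg/L·hr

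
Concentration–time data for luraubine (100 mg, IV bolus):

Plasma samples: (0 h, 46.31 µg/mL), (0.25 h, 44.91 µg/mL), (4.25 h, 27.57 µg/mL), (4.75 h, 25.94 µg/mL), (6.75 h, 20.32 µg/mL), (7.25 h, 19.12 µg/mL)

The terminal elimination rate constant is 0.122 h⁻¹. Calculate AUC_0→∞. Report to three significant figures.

Trapezoidal AUC_0→7.25:
  [0→0.25]: (46.31+44.91)/2 × 0.25 = 11.4025
  [0.25→4.25]: (44.91+27.57)/2 × 4 = 144.96
  [4.25→4.75]: (27.57+25.94)/2 × 0.5 = 13.3775
  [4.75→6.75]: (25.94+20.32)/2 × 2 = 46.26
  [6.75→7.25]: (20.32+19.12)/2 × 0.5 = 9.86
  Sum = 225.86 µg/mL·h
Extrapolated tail: C_last / k_e = 19.12 / 0.122 = 156.721
AUC_0→∞ = 225.86 + 156.721 = 382.581 µg/mL·h

AUC = 383 µg/mL·h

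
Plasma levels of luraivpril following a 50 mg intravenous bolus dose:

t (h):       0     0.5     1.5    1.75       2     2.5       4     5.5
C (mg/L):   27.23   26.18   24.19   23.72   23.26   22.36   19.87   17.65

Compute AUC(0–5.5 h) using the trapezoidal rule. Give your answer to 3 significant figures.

AUC = 122 mg/L·h

Trapezoidal AUC_0→5.5:
  [0→0.5]: (27.23+26.18)/2 × 0.5 = 13.3525
  [0.5→1.5]: (26.18+24.19)/2 × 1 = 25.185
  [1.5→1.75]: (24.19+23.72)/2 × 0.25 = 5.98875
  [1.75→2]: (23.72+23.26)/2 × 0.25 = 5.8725
  [2→2.5]: (23.26+22.36)/2 × 0.5 = 11.405
  [2.5→4]: (22.36+19.87)/2 × 1.5 = 31.6725
  [4→5.5]: (19.87+17.65)/2 × 1.5 = 28.14
  Sum = 121.61625 mg/L·h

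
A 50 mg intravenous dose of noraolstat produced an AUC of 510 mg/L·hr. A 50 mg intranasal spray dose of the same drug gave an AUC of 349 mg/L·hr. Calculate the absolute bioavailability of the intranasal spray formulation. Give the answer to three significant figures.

F = (AUC_ev / D_ev) / (AUC_iv / D_iv)
  = (349/50) / (510/50)
  = 6.98 / 10.2 = 0.6843

F = 0.684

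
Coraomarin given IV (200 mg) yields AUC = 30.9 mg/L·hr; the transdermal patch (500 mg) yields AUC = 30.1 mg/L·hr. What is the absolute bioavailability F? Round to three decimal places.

F = (AUC_ev / D_ev) / (AUC_iv / D_iv)
  = (30.1/500) / (30.9/200)
  = 0.0602 / 0.1545 = 0.3896

F = 0.390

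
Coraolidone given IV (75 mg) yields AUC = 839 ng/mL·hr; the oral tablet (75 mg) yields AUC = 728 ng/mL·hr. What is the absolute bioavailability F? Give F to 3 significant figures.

F = (AUC_ev / D_ev) / (AUC_iv / D_iv)
  = (728/75) / (839/75)
  = 9.70667 / 11.1867 = 0.8677

F = 0.868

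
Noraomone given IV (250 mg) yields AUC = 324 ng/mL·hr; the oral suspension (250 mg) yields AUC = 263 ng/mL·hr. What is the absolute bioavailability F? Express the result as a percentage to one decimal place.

F = (AUC_ev / D_ev) / (AUC_iv / D_iv)
  = (263/250) / (324/250)
  = 1.052 / 1.296 = 0.8117
  = 81.17%

F = 81.2%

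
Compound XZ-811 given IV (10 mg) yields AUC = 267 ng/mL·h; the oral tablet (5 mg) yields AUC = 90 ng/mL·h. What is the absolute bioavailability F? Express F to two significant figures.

F = 0.67

F = (AUC_ev / D_ev) / (AUC_iv / D_iv)
  = (90/5) / (267/10)
  = 18 / 26.7 = 0.6742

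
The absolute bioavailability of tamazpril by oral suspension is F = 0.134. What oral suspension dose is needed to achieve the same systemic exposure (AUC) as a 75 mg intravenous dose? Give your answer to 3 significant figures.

D_oral = 560 mg

For equal systemic exposure: F × D_ev = D_iv
D_ev = D_iv / F = 75 / 0.134 = 559.701 mg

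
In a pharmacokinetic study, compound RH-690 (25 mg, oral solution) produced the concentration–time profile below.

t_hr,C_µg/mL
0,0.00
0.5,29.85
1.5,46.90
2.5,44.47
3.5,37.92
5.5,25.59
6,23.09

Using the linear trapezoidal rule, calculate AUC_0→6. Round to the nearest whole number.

Trapezoidal AUC_0→6:
  [0→0.5]: (0.00+29.85)/2 × 0.5 = 7.4625
  [0.5→1.5]: (29.85+46.90)/2 × 1 = 38.375
  [1.5→2.5]: (46.90+44.47)/2 × 1 = 45.685
  [2.5→3.5]: (44.47+37.92)/2 × 1 = 41.195
  [3.5→5.5]: (37.92+25.59)/2 × 2 = 63.51
  [5.5→6]: (25.59+23.09)/2 × 0.5 = 12.17
  Sum = 208.3975 µg/mL·hr

AUC = 208 µg/mL·hr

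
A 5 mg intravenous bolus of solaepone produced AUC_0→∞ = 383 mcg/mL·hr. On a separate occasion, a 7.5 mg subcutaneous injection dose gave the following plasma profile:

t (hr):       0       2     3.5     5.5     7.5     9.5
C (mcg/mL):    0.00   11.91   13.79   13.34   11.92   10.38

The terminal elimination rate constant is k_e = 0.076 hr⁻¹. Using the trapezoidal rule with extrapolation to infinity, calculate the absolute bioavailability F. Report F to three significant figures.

F = 0.422

Trapezoidal AUC_0→9.5 (subcutaneous injection):
  [0→2]: (0.00+11.91)/2 × 2 = 11.91
  [2→3.5]: (11.91+13.79)/2 × 1.5 = 19.275
  [3.5→5.5]: (13.79+13.34)/2 × 2 = 27.13
  [5.5→7.5]: (13.34+11.92)/2 × 2 = 25.26
  [7.5→9.5]: (11.92+10.38)/2 × 2 = 22.3
  Sum = 105.875 mcg/mL·hr
Tail: C_last/k_e = 10.38/0.076 = 136.579
AUC_0→∞ (subcutaneous injection) = 105.875 + 136.579 = 242.454 mcg/mL·hr
F = (AUC_ev/D_ev)/(AUC_iv/D_iv) = (242.454/7.5)/(383/5) = 32.3272/76.6 = 0.4220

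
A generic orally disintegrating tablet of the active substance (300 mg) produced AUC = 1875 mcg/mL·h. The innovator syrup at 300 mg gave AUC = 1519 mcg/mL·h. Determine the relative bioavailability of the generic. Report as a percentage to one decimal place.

F_rel = 123.4%

F_rel = (AUC_test/D_test) / (AUC_ref/D_ref)
      = (1875/300) / (1519/300)
      = 6.25 / 5.06333 = 1.2344 = 123.44%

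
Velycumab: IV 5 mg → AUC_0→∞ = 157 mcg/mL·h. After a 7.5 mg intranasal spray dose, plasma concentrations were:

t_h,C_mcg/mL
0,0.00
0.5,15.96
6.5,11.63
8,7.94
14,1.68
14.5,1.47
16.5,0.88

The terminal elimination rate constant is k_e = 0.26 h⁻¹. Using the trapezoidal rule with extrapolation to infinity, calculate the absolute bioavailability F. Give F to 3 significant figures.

Trapezoidal AUC_0→16.5 (intranasal spray):
  [0→0.5]: (0.00+15.96)/2 × 0.5 = 3.99
  [0.5→6.5]: (15.96+11.63)/2 × 6 = 82.77
  [6.5→8]: (11.63+7.94)/2 × 1.5 = 14.6775
  [8→14]: (7.94+1.68)/2 × 6 = 28.86
  [14→14.5]: (1.68+1.47)/2 × 0.5 = 0.7875
  [14.5→16.5]: (1.47+0.88)/2 × 2 = 2.35
  Sum = 133.435 mcg/mL·h
Tail: C_last/k_e = 0.88/0.26 = 3.385
AUC_0→∞ (intranasal spray) = 133.435 + 3.385 = 136.82 mcg/mL·h
F = (AUC_ev/D_ev)/(AUC_iv/D_iv) = (136.82/7.5)/(157/5) = 18.2427/31.4 = 0.5810

F = 0.581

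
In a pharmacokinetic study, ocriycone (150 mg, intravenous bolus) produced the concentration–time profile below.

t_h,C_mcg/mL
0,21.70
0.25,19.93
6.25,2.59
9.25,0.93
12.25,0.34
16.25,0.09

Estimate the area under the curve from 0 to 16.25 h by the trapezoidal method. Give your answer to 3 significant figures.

Trapezoidal AUC_0→16.25:
  [0→0.25]: (21.70+19.93)/2 × 0.25 = 5.20375
  [0.25→6.25]: (19.93+2.59)/2 × 6 = 67.56
  [6.25→9.25]: (2.59+0.93)/2 × 3 = 5.28
  [9.25→12.25]: (0.93+0.34)/2 × 3 = 1.905
  [12.25→16.25]: (0.34+0.09)/2 × 4 = 0.86
  Sum = 80.80875 mcg/mL·h

AUC = 80.8 mcg/mL·h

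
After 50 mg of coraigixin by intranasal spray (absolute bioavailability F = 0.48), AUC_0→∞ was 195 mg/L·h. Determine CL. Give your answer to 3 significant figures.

CL = 0.123 L/h

CL = F × Dose / AUC_0→∞
   = 0.48 × 50 / 195 = 0.123077 L/h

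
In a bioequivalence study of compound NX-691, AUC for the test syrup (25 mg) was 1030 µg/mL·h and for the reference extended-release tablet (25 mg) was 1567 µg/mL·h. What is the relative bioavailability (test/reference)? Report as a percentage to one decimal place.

F_rel = 65.7%

F_rel = (AUC_test/D_test) / (AUC_ref/D_ref)
      = (1030/25) / (1567/25)
      = 41.2 / 62.68 = 0.6573 = 65.73%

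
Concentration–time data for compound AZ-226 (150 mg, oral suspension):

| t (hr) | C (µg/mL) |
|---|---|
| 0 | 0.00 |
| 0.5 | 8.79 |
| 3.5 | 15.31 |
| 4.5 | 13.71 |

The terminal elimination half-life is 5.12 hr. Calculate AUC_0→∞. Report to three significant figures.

Trapezoidal AUC_0→4.5:
  [0→0.5]: (0.00+8.79)/2 × 0.5 = 2.1975
  [0.5→3.5]: (8.79+15.31)/2 × 3 = 36.15
  [3.5→4.5]: (15.31+13.71)/2 × 1 = 14.51
  Sum = 52.8575 µg/mL·hr
k_e = ln2 / t½ = 0.693147 / 5.12 = 0.1354 hr^-1
Extrapolated tail: C_last / k_e = 13.71 / 0.1354 = 101.256
AUC_0→∞ = 52.8575 + 101.256 = 154.1135 µg/mL·hr

AUC = 154 µg/mL·hr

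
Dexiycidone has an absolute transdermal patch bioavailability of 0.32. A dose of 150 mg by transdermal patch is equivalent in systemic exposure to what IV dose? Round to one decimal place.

D_iv = 48.0 mg

Systemic exposure from an extravascular dose = F × D_ev, so the equivalent IV dose is F × D_ev.
D_iv = F × D_ev = 0.32 × 150 = 48 mg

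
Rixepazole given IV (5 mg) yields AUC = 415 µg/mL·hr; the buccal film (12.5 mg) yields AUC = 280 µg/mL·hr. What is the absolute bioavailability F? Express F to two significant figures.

F = (AUC_ev / D_ev) / (AUC_iv / D_iv)
  = (280/12.5) / (415/5)
  = 22.4 / 83 = 0.2699

F = 0.27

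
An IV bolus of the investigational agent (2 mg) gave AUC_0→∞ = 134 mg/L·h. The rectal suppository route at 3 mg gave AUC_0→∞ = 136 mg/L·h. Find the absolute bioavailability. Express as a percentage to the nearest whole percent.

F = (AUC_ev / D_ev) / (AUC_iv / D_iv)
  = (136/3) / (134/2)
  = 45.3333 / 67 = 0.6766
  = 67.66%

F = 68%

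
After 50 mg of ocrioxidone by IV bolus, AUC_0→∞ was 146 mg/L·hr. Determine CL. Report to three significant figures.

CL = 0.342 L/hr

CL = Dose_iv / AUC_0→∞
   = 50 / 146 = 0.342466 L/hr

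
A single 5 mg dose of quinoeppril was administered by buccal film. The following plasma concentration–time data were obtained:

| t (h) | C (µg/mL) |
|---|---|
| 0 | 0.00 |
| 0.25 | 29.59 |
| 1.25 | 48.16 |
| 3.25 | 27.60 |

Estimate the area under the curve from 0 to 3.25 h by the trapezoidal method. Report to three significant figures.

AUC = 118 µg/mL·h

Trapezoidal AUC_0→3.25:
  [0→0.25]: (0.00+29.59)/2 × 0.25 = 3.69875
  [0.25→1.25]: (29.59+48.16)/2 × 1 = 38.875
  [1.25→3.25]: (48.16+27.60)/2 × 2 = 75.76
  Sum = 118.33375 µg/mL·h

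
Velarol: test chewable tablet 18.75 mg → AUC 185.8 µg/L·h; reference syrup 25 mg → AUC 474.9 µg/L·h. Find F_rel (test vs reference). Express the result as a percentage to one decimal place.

F_rel = (AUC_test/D_test) / (AUC_ref/D_ref)
      = (185.8/18.75) / (474.9/25)
      = 9.90933 / 18.996 = 0.5217 = 52.17%

F_rel = 52.2%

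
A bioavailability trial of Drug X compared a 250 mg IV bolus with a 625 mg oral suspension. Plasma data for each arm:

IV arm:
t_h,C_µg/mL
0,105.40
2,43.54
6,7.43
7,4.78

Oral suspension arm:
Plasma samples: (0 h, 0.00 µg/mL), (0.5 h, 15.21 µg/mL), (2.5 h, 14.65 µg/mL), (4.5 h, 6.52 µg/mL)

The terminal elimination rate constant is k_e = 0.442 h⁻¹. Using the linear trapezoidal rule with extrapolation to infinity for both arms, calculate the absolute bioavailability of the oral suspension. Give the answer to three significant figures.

F = 0.104

Trapezoidal AUC_0→7 (IV):
  [0→2]: (105.40+43.54)/2 × 2 = 148.94
  [2→6]: (43.54+7.43)/2 × 4 = 101.94
  [6→7]: (7.43+4.78)/2 × 1 = 6.105
  Sum = 256.985 µg/mL·h
IV tail: 4.78/0.442 = 10.814; AUC_iv,0→∞ = 256.985 + 10.814 = 267.799 µg/mL·h
Trapezoidal AUC_0→4.5 (oral suspension):
  [0→0.5]: (0.00+15.21)/2 × 0.5 = 3.8025
  [0.5→2.5]: (15.21+14.65)/2 × 2 = 29.86
  [2.5→4.5]: (14.65+6.52)/2 × 2 = 21.17
  Sum = 54.8325 µg/mL·h
oral suspension tail: 6.52/0.442 = 14.751; AUC_ev,0→∞ = 54.8325 + 14.751 = 69.5835 µg/mL·h
F = (AUC_ev/D_ev)/(AUC_iv/D_iv) = (69.5835/625)/(267.799/250) = 0.1113336/1.071196 = 0.1039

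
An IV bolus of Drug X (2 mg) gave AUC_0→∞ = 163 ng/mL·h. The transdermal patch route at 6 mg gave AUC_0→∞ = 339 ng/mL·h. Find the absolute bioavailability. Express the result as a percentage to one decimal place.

F = 69.3%

F = (AUC_ev / D_ev) / (AUC_iv / D_iv)
  = (339/6) / (163/2)
  = 56.5 / 81.5 = 0.6933
  = 69.33%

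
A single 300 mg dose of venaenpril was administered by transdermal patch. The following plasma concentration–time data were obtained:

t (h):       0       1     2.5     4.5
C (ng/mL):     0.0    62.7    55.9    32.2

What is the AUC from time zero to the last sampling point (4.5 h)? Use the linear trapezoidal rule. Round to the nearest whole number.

Trapezoidal AUC_0→4.5:
  [0→1]: (0.0+62.7)/2 × 1 = 31.35
  [1→2.5]: (62.7+55.9)/2 × 1.5 = 88.95
  [2.5→4.5]: (55.9+32.2)/2 × 2 = 88.1
  Sum = 208.4 ng/mL·h

AUC = 208 ng/mL·h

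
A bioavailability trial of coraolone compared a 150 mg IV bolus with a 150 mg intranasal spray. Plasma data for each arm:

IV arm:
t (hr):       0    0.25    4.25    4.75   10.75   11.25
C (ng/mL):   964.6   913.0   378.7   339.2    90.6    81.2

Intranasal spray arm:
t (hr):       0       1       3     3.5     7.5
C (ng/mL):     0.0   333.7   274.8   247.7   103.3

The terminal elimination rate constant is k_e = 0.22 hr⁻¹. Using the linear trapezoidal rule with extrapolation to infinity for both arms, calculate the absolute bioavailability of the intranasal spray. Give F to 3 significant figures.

F = 0.442

Trapezoidal AUC_0→11.25 (IV):
  [0→0.25]: (964.6+913.0)/2 × 0.25 = 234.7
  [0.25→4.25]: (913.0+378.7)/2 × 4 = 2583.4
  [4.25→4.75]: (378.7+339.2)/2 × 0.5 = 179.475
  [4.75→10.75]: (339.2+90.6)/2 × 6 = 1289.4
  [10.75→11.25]: (90.6+81.2)/2 × 0.5 = 42.95
  Sum = 4329.925 ng/mL·hr
IV tail: 81.2/0.22 = 369.091; AUC_iv,0→∞ = 4329.925 + 369.091 = 4699.016 ng/mL·hr
Trapezoidal AUC_0→7.5 (intranasal spray):
  [0→1]: (0.0+333.7)/2 × 1 = 166.85
  [1→3]: (333.7+274.8)/2 × 2 = 608.5
  [3→3.5]: (274.8+247.7)/2 × 0.5 = 130.625
  [3.5→7.5]: (247.7+103.3)/2 × 4 = 702.0
  Sum = 1607.975 ng/mL·hr
intranasal spray tail: 103.3/0.22 = 469.545; AUC_ev,0→∞ = 1607.975 + 469.545 = 2077.52 ng/mL·hr
F = (AUC_ev/D_ev)/(AUC_iv/D_iv) = (2077.52/150)/(4699.016/150) = 13.8501/31.3268 = 0.4421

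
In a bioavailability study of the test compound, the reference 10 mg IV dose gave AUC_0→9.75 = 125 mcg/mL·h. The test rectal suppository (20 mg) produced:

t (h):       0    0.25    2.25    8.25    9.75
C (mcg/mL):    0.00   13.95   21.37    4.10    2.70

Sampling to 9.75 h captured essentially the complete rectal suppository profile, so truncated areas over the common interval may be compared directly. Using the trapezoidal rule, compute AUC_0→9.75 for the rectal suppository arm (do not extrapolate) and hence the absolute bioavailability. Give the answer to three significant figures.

Trapezoidal AUC_0→9.75 (rectal suppository):
  [0→0.25]: (0.00+13.95)/2 × 0.25 = 1.74375
  [0.25→2.25]: (13.95+21.37)/2 × 2 = 35.32
  [2.25→8.25]: (21.37+4.10)/2 × 6 = 76.41
  [8.25→9.75]: (4.10+2.70)/2 × 1.5 = 5.1
  Sum = 118.57375 mcg/mL·h
F = (AUC_ev/D_ev)/(AUC_iv/D_iv) = (118.57375/20)/(125/10) = 5.9286875/12.5 = 0.4743

F = 0.474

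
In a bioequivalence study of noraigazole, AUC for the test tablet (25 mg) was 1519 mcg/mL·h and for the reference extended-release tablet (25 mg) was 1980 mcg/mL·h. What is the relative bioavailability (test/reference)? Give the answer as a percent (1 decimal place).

F_rel = 76.7%

F_rel = (AUC_test/D_test) / (AUC_ref/D_ref)
      = (1519/25) / (1980/25)
      = 60.76 / 79.2 = 0.7672 = 76.72%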